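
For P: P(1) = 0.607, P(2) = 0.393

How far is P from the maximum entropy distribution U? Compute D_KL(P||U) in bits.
0.0333 bits

U(i) = 1/2 for all i

D_KL(P||U) = Σ P(x) log₂(P(x) / (1/2))
           = Σ P(x) log₂(P(x)) + log₂(2)
           = log₂(2) - H(P)

H(P) = -Σ P(x) log₂(P(x)):
  -P(1)·log₂(P(1)) = -(0.607)·log₂(0.607) = 0.43718
  -P(2)·log₂(P(2)) = -(0.393)·log₂(0.393) = 0.52953
H(P) = 0.43718 + 0.52953 = 0.96671 bits

log₂(2) = 1.00000 bits

D_KL(P||U) = 1.00000 - 0.96671 = 0.03329 ≈ 0.0333 bits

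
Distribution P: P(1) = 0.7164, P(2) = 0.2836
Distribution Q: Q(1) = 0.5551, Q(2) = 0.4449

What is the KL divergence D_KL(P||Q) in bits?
0.0794 bits

D_KL(P||Q) = Σ P(x) log₂(P(x)/Q(x))

Computing term by term:
  P(1)·log₂(P(1)/Q(1)) = 0.7164·log₂(0.7164/0.5551) = 0.26365
  P(2)·log₂(P(2)/Q(2)) = 0.2836·log₂(0.2836/0.4449) = -0.18423

D_KL(P||Q) = 0.26365 - 0.18423 = 0.07942 ≈ 0.0794 bits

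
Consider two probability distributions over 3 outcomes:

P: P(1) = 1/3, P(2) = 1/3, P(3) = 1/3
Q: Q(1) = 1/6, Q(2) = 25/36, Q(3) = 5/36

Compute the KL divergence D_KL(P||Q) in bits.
0.4014 bits

D_KL(P||Q) = Σ P(x) log₂(P(x)/Q(x))

Computing term by term:
  P(1)·log₂(P(1)/Q(1)) = (1/3)·log₂((1/3)/(1/6)) = 0.33333
  P(2)·log₂(P(2)/Q(2)) = (1/3)·log₂((1/3)/(25/36)) = -0.35296
  P(3)·log₂(P(3)/Q(3)) = (1/3)·log₂((1/3)/(5/36)) = 0.42101

D_KL(P||Q) = 0.33333 - 0.35296 + 0.42101 = 0.40138 ≈ 0.4014 bits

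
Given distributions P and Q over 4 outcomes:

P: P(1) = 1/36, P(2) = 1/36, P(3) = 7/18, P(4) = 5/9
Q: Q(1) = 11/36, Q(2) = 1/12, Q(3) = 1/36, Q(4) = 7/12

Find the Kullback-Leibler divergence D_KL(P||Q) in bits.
1.3014 bits

D_KL(P||Q) = Σ P(x) log₂(P(x)/Q(x))

Computing term by term:
  P(1)·log₂(P(1)/Q(1)) = (1/36)·log₂((1/36)/(11/36)) = -0.09610
  P(2)·log₂(P(2)/Q(2)) = (1/36)·log₂((1/36)/(1/12)) = -0.04403
  P(3)·log₂(P(3)/Q(3)) = (7/18)·log₂((7/18)/(1/36)) = 1.48064
  P(4)·log₂(P(4)/Q(4)) = (5/9)·log₂((5/9)/(7/12)) = -0.03911

D_KL(P||Q) = -0.09610 - 0.04403 + 1.48064 - 0.03911 = 1.30140 ≈ 1.3014 bits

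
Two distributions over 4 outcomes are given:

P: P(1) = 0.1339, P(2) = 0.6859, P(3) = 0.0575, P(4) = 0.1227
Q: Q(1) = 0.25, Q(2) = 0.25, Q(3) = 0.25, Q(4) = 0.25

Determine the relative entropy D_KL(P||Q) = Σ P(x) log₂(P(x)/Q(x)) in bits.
0.6302 bits

D_KL(P||Q) = Σ P(x) log₂(P(x)/Q(x))

Computing term by term:
  P(1)·log₂(P(1)/Q(1)) = 0.1339·log₂(0.1339/0.25) = -0.12061
  P(2)·log₂(P(2)/Q(2)) = 0.6859·log₂(0.6859/0.25) = 0.99872
  P(3)·log₂(P(3)/Q(3)) = 0.0575·log₂(0.0575/0.25) = -0.12192
  P(4)·log₂(P(4)/Q(4)) = 0.1227·log₂(0.1227/0.25) = -0.12599

D_KL(P||Q) = -0.12061 + 0.99872 - 0.12192 - 0.12599 = 0.63020 ≈ 0.6302 bits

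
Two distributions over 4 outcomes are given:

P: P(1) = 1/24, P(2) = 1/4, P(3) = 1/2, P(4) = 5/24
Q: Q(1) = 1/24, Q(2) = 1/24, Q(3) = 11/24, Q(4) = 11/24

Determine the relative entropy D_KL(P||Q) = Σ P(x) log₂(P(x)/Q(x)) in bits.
0.4720 bits

D_KL(P||Q) = Σ P(x) log₂(P(x)/Q(x))

Computing term by term:
  P(1)·log₂(P(1)/Q(1)) = (1/24)·log₂((1/24)/(1/24)) = 0.00000
  P(2)·log₂(P(2)/Q(2)) = (1/4)·log₂((1/4)/(1/24)) = 0.64624
  P(3)·log₂(P(3)/Q(3)) = (1/2)·log₂((1/2)/(11/24)) = 0.06277
  P(4)·log₂(P(4)/Q(4)) = (5/24)·log₂((5/24)/(11/24)) = -0.23698

D_KL(P||Q) = 0.00000 + 0.64624 + 0.06277 - 0.23698 = 0.47203 ≈ 0.4720 bits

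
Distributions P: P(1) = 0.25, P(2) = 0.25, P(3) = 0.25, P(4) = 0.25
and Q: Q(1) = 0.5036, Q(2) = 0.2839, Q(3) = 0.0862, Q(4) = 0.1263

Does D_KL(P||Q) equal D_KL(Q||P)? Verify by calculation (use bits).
D_KL(P||Q) = 0.3319 bits, D_KL(Q||P) = 0.3041 bits. No — D_KL(P||Q) ≠ D_KL(Q||P) for this pair.

D_KL(P||Q) = Σ P(x) log₂(P(x)/Q(x))

Computing term by term:
  P(1)·log₂(P(1)/Q(1)) = 0.25·log₂(0.25/0.5036) = -0.25259
  P(2)·log₂(P(2)/Q(2)) = 0.25·log₂(0.25/0.2839) = -0.04586
  P(3)·log₂(P(3)/Q(3)) = 0.25·log₂(0.25/0.0862) = 0.38404
  P(4)·log₂(P(4)/Q(4)) = 0.25·log₂(0.25/0.1263) = 0.24627

D_KL(P||Q) = -0.25259 - 0.04586 + 0.38404 + 0.24627 = 0.33186 ≈ 0.3319 bits

D_KL(Q||P) = Σ Q(x) log₂(Q(x)/P(x))

Computing term by term:
  Q(1)·log₂(Q(1)/P(1)) = 0.5036·log₂(0.5036/0.25) = 0.50881
  Q(2)·log₂(Q(2)/P(2)) = 0.2839·log₂(0.2839/0.25) = 0.05208
  Q(3)·log₂(Q(3)/P(3)) = 0.0862·log₂(0.0862/0.25) = -0.13242
  Q(4)·log₂(Q(4)/P(4)) = 0.1263·log₂(0.1263/0.25) = -0.12441

D_KL(Q||P) = 0.50881 + 0.05208 - 0.13242 - 0.12441 = 0.30406 ≈ 0.3041 bits

These are NOT equal (difference: 0.0278 bits). KL divergence is asymmetric: D_KL(P||Q) ≠ D_KL(Q||P) in general.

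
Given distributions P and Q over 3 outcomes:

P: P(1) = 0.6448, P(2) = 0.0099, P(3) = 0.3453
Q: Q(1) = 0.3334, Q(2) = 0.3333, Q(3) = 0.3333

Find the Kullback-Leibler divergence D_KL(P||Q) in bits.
0.5810 bits

D_KL(P||Q) = Σ P(x) log₂(P(x)/Q(x))

Computing term by term:
  P(1)·log₂(P(1)/Q(1)) = 0.6448·log₂(0.6448/0.3334) = 0.61359
  P(2)·log₂(P(2)/Q(2)) = 0.0099·log₂(0.0099/0.3333) = -0.05023
  P(3)·log₂(P(3)/Q(3)) = 0.3453·log₂(0.3453/0.3333) = 0.01762

D_KL(P||Q) = 0.61359 - 0.05023 + 0.01762 = 0.58098 ≈ 0.5810 bits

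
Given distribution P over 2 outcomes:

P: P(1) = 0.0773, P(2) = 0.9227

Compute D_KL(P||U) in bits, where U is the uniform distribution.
0.6074 bits

U(i) = 1/2 for all i

D_KL(P||U) = Σ P(x) log₂(P(x) / (1/2))
           = Σ P(x) log₂(P(x)) + log₂(2)
           = log₂(2) - H(P)

H(P) = -Σ P(x) log₂(P(x)):
  -P(1)·log₂(P(1)) = -(0.0773)·log₂(0.0773) = 0.28550
  -P(2)·log₂(P(2)) = -(0.9227)·log₂(0.9227) = 0.10709
H(P) = 0.28550 + 0.10709 = 0.39259 bits

log₂(2) = 1.00000 bits

D_KL(P||U) = 1.00000 - 0.39259 = 0.60741 ≈ 0.6074 bits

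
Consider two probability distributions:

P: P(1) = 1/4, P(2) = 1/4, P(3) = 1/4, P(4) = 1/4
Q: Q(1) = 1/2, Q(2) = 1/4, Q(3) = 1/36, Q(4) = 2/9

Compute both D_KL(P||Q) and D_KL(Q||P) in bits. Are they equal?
D_KL(P||Q) = 0.5850 bits, D_KL(Q||P) = 0.3742 bits. No, they are not equal.

D_KL(P||Q) = Σ P(x) log₂(P(x)/Q(x))

Computing term by term:
  P(1)·log₂(P(1)/Q(1)) = (1/4)·log₂((1/4)/(1/2)) = -0.25000
  P(2)·log₂(P(2)/Q(2)) = (1/4)·log₂((1/4)/(1/4)) = 0.00000
  P(3)·log₂(P(3)/Q(3)) = (1/4)·log₂((1/4)/(1/36)) = 0.79248
  P(4)·log₂(P(4)/Q(4)) = (1/4)·log₂((1/4)/(2/9)) = 0.04248

D_KL(P||Q) = -0.25000 + 0.00000 + 0.79248 + 0.04248 = 0.58496 ≈ 0.5850 bits

D_KL(Q||P) = Σ Q(x) log₂(Q(x)/P(x))

Computing term by term:
  Q(1)·log₂(Q(1)/P(1)) = (1/2)·log₂((1/2)/(1/4)) = 0.50000
  Q(2)·log₂(Q(2)/P(2)) = (1/4)·log₂((1/4)/(1/4)) = 0.00000
  Q(3)·log₂(Q(3)/P(3)) = (1/36)·log₂((1/36)/(1/4)) = -0.08805
  Q(4)·log₂(Q(4)/P(4)) = (2/9)·log₂((2/9)/(1/4)) = -0.03776

D_KL(Q||P) = 0.50000 + 0.00000 - 0.08805 - 0.03776 = 0.37419 ≈ 0.3742 bits

These are NOT equal (difference: 0.2108 bits). KL divergence is asymmetric: D_KL(P||Q) ≠ D_KL(Q||P) in general.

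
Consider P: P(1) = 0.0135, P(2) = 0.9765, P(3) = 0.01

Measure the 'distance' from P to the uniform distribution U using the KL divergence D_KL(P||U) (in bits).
1.4012 bits

U(i) = 1/3 for all i

D_KL(P||U) = Σ P(x) log₂(P(x) / (1/3))
           = Σ P(x) log₂(P(x)) + log₂(3)
           = log₂(3) - H(P)

H(P) = -Σ P(x) log₂(P(x)):
  -P(1)·log₂(P(1)) = -(0.0135)·log₂(0.0135) = 0.08385
  -P(2)·log₂(P(2)) = -(0.9765)·log₂(0.9765) = 0.03350
  -P(3)·log₂(P(3)) = -(0.01)·log₂(0.01) = 0.06644
H(P) = 0.08385 + 0.03350 + 0.06644 = 0.18379 bits

log₂(3) = 1.58496 bits

D_KL(P||U) = 1.58496 - 0.18379 = 1.40117 ≈ 1.4012 bits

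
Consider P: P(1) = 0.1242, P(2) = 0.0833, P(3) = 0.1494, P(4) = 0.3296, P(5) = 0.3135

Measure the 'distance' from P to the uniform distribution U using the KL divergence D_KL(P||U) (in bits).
0.1873 bits

U(i) = 1/5 for all i

D_KL(P||U) = Σ P(x) log₂(P(x) / (1/5))
           = Σ P(x) log₂(P(x)) + log₂(5)
           = log₂(5) - H(P)

H(P) = -Σ P(x) log₂(P(x)):
  -P(1)·log₂(P(1)) = -(0.1242)·log₂(0.1242) = 0.37375
  -P(2)·log₂(P(2)) = -(0.0833)·log₂(0.0833) = 0.29868
  -P(3)·log₂(P(3)) = -(0.1494)·log₂(0.1494) = 0.40977
  -P(4)·log₂(P(4)) = -(0.3296)·log₂(0.3296) = 0.52776
  -P(5)·log₂(P(5)) = -(0.3135)·log₂(0.3135) = 0.52463
H(P) = 0.37375 + 0.29868 + 0.40977 + 0.52776 + 0.52463 = 2.13459 bits

log₂(5) = 2.32193 bits

D_KL(P||U) = 2.32193 - 2.13459 = 0.18734 ≈ 0.1873 bits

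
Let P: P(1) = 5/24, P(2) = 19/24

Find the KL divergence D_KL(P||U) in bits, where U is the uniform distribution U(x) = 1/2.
0.2617 bits

U(i) = 1/2 for all i

D_KL(P||U) = Σ P(x) log₂(P(x) / (1/2))
           = Σ P(x) log₂(P(x)) + log₂(2)
           = log₂(2) - H(P)

H(P) = -Σ P(x) log₂(P(x)):
  -P(1)·log₂(P(1)) = -(5/24)·log₂(5/24) = 0.47147
  -P(2)·log₂(P(2)) = -(19/24)·log₂(19/24) = 0.26682
H(P) = 0.47147 + 0.26682 = 0.73829 bits

log₂(2) = 1.00000 bits

D_KL(P||U) = 1.00000 - 0.73829 = 0.26171 ≈ 0.2617 bits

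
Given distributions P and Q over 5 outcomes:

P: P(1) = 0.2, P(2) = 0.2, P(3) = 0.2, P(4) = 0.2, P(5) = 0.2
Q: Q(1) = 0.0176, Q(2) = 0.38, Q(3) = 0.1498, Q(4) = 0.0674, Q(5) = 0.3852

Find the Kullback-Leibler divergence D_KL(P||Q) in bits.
0.7242 bits

D_KL(P||Q) = Σ P(x) log₂(P(x)/Q(x))

Computing term by term:
  P(1)·log₂(P(1)/Q(1)) = 0.2·log₂(0.2/0.0176) = 0.70127
  P(2)·log₂(P(2)/Q(2)) = 0.2·log₂(0.2/0.38) = -0.18520
  P(3)·log₂(P(3)/Q(3)) = 0.2·log₂(0.2/0.1498) = 0.08339
  P(4)·log₂(P(4)/Q(4)) = 0.2·log₂(0.2/0.0674) = 0.31384
  P(5)·log₂(P(5)/Q(5)) = 0.2·log₂(0.2/0.3852) = -0.18912

D_KL(P||Q) = 0.70127 - 0.18520 + 0.08339 + 0.31384 - 0.18912 = 0.72418 ≈ 0.7242 bits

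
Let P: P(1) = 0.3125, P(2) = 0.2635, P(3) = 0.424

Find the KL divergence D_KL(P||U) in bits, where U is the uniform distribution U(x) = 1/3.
0.0287 bits

U(i) = 1/3 for all i

D_KL(P||U) = Σ P(x) log₂(P(x) / (1/3))
           = Σ P(x) log₂(P(x)) + log₂(3)
           = log₂(3) - H(P)

H(P) = -Σ P(x) log₂(P(x)):
  -P(1)·log₂(P(1)) = -(0.3125)·log₂(0.3125) = 0.52440
  -P(2)·log₂(P(2)) = -(0.2635)·log₂(0.2635) = 0.50701
  -P(3)·log₂(P(3)) = -(0.424)·log₂(0.424) = 0.52485
H(P) = 0.52440 + 0.50701 + 0.52485 = 1.55626 bits

log₂(3) = 1.58496 bits

D_KL(P||U) = 1.58496 - 1.55626 = 0.02870 ≈ 0.0287 bits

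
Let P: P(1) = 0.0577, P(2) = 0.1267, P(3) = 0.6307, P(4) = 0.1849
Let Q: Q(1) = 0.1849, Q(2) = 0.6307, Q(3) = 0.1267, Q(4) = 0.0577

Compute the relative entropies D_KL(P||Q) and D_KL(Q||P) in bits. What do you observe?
D_KL(P||Q) = 1.3807 bits, D_KL(Q||P) = 1.3807 bits. The two directions give the same value here, because Q is a self-inverse relabeling of P; in general KL divergence is asymmetric.

D_KL(P||Q) = Σ P(x) log₂(P(x)/Q(x))

Computing term by term:
  P(1)·log₂(P(1)/Q(1)) = 0.0577·log₂(0.0577/0.1849) = -0.09694
  P(2)·log₂(P(2)/Q(2)) = 0.1267·log₂(0.1267/0.6307) = -0.29338
  P(3)·log₂(P(3)/Q(3)) = 0.6307·log₂(0.6307/0.1267) = 1.46041
  P(4)·log₂(P(4)/Q(4)) = 0.1849·log₂(0.1849/0.0577) = 0.31065

D_KL(P||Q) = -0.09694 - 0.29338 + 1.46041 + 0.31065 = 1.38074 ≈ 1.3807 bits

D_KL(Q||P) = Σ Q(x) log₂(Q(x)/P(x))

Computing term by term:
  Q(1)·log₂(Q(1)/P(1)) = 0.1849·log₂(0.1849/0.0577) = 0.31065
  Q(2)·log₂(Q(2)/P(2)) = 0.6307·log₂(0.6307/0.1267) = 1.46041
  Q(3)·log₂(Q(3)/P(3)) = 0.1267·log₂(0.1267/0.6307) = -0.29338
  Q(4)·log₂(Q(4)/P(4)) = 0.0577·log₂(0.0577/0.1849) = -0.09694

D_KL(Q||P) = 0.31065 + 1.46041 - 0.29338 - 0.09694 = 1.38074 ≈ 1.3807 bits

These ARE equal here. Q is P with outcomes relabeled (Q(1) = P(4), Q(2) = P(3), Q(3) = P(2), Q(4) = P(1)) by a relabeling that is its own inverse, so the two sums contain exactly the same terms in a different order. This is a special case — KL divergence is not symmetric in general: D_KL(P||Q) ≠ D_KL(Q||P) for most P, Q.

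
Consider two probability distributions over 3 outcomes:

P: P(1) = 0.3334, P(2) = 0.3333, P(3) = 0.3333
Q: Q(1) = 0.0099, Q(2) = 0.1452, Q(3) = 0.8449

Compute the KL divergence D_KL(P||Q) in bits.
1.6438 bits

D_KL(P||Q) = Σ P(x) log₂(P(x)/Q(x))

Computing term by term:
  P(1)·log₂(P(1)/Q(1)) = 0.3334·log₂(0.3334/0.0099) = 1.69157
  P(2)·log₂(P(2)/Q(2)) = 0.3333·log₂(0.3333/0.1452) = 0.39955
  P(3)·log₂(P(3)/Q(3)) = 0.3333·log₂(0.3333/0.8449) = -0.44728

D_KL(P||Q) = 1.69157 + 0.39955 - 0.44728 = 1.64384 ≈ 1.6438 bits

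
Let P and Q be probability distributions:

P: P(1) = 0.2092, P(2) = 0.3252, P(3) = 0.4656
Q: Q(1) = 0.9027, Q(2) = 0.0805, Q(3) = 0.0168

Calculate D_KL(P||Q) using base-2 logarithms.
2.4452 bits

D_KL(P||Q) = Σ P(x) log₂(P(x)/Q(x))

Computing term by term:
  P(1)·log₂(P(1)/Q(1)) = 0.2092·log₂(0.2092/0.9027) = -0.44128
  P(2)·log₂(P(2)/Q(2)) = 0.3252·log₂(0.3252/0.0805) = 0.65504
  P(3)·log₂(P(3)/Q(3)) = 0.4656·log₂(0.4656/0.0168) = 2.23141

D_KL(P||Q) = -0.44128 + 0.65504 + 2.23141 = 2.44517 ≈ 2.4452 bits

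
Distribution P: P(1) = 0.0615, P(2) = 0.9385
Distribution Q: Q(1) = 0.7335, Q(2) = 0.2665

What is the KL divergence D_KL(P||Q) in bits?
1.4846 bits

D_KL(P||Q) = Σ P(x) log₂(P(x)/Q(x))

Computing term by term:
  P(1)·log₂(P(1)/Q(1)) = 0.0615·log₂(0.0615/0.7335) = -0.21993
  P(2)·log₂(P(2)/Q(2)) = 0.9385·log₂(0.9385/0.2665) = 1.70452

D_KL(P||Q) = -0.21993 + 1.70452 = 1.48459 ≈ 1.4846 bits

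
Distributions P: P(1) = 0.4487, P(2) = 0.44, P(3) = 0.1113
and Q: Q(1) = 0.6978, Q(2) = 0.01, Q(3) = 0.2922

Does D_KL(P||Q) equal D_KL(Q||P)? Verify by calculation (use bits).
D_KL(P||Q) = 1.9613 bits, D_KL(Q||P) = 0.7968 bits. No — D_KL(P||Q) ≠ D_KL(Q||P) for this pair.

D_KL(P||Q) = Σ P(x) log₂(P(x)/Q(x))

Computing term by term:
  P(1)·log₂(P(1)/Q(1)) = 0.4487·log₂(0.4487/0.6978) = -0.28585
  P(2)·log₂(P(2)/Q(2)) = 0.44·log₂(0.44/0.01) = 2.40215
  P(3)·log₂(P(3)/Q(3)) = 0.1113·log₂(0.1113/0.2922) = -0.15499

D_KL(P||Q) = -0.28585 + 2.40215 - 0.15499 = 1.96131 ≈ 1.9613 bits

D_KL(Q||P) = Σ Q(x) log₂(Q(x)/P(x))

Computing term by term:
  Q(1)·log₂(Q(1)/P(1)) = 0.6978·log₂(0.6978/0.4487) = 0.44454
  Q(2)·log₂(Q(2)/P(2)) = 0.01·log₂(0.01/0.44) = -0.05459
  Q(3)·log₂(Q(3)/P(3)) = 0.2922·log₂(0.2922/0.1113) = 0.40689

D_KL(Q||P) = 0.44454 - 0.05459 + 0.40689 = 0.79684 ≈ 0.7968 bits

These are NOT equal (difference: 1.1645 bits). KL divergence is asymmetric: D_KL(P||Q) ≠ D_KL(Q||P) in general.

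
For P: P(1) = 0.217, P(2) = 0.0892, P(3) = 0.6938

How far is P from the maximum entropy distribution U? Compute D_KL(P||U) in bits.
0.4297 bits

U(i) = 1/3 for all i

D_KL(P||U) = Σ P(x) log₂(P(x) / (1/3))
           = Σ P(x) log₂(P(x)) + log₂(3)
           = log₂(3) - H(P)

H(P) = -Σ P(x) log₂(P(x)):
  -P(1)·log₂(P(1)) = -(0.217)·log₂(0.217) = 0.47832
  -P(2)·log₂(P(2)) = -(0.0892)·log₂(0.0892) = 0.31102
  -P(3)·log₂(P(3)) = -(0.6938)·log₂(0.6938) = 0.36592
H(P) = 0.47832 + 0.31102 + 0.36592 = 1.15526 bits

log₂(3) = 1.58496 bits

D_KL(P||U) = 1.58496 - 1.15526 = 0.42970 ≈ 0.4297 bits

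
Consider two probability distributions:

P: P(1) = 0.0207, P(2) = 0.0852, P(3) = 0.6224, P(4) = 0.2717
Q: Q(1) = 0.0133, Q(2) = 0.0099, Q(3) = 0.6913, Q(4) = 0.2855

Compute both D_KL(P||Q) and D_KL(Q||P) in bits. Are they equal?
D_KL(P||Q) = 0.1641 bits, D_KL(Q||P) = 0.0859 bits. No, they are not equal.

D_KL(P||Q) = Σ P(x) log₂(P(x)/Q(x))

Computing term by term:
  P(1)·log₂(P(1)/Q(1)) = 0.0207·log₂(0.0207/0.0133) = 0.01321
  P(2)·log₂(P(2)/Q(2)) = 0.0852·log₂(0.0852/0.0099) = 0.26458
  P(3)·log₂(P(3)/Q(3)) = 0.6224·log₂(0.6224/0.6913) = -0.09427
  P(4)·log₂(P(4)/Q(4)) = 0.2717·log₂(0.2717/0.2855) = -0.01942

D_KL(P||Q) = 0.01321 + 0.26458 - 0.09427 - 0.01942 = 0.16410 ≈ 0.1641 bits

D_KL(Q||P) = Σ Q(x) log₂(Q(x)/P(x))

Computing term by term:
  Q(1)·log₂(Q(1)/P(1)) = 0.0133·log₂(0.0133/0.0207) = -0.00849
  Q(2)·log₂(Q(2)/P(2)) = 0.0099·log₂(0.0099/0.0852) = -0.03074
  Q(3)·log₂(Q(3)/P(3)) = 0.6913·log₂(0.6913/0.6224) = 0.10471
  Q(4)·log₂(Q(4)/P(4)) = 0.2855·log₂(0.2855/0.2717) = 0.02041

D_KL(Q||P) = -0.00849 - 0.03074 + 0.10471 + 0.02041 = 0.08589 ≈ 0.0859 bits

These are NOT equal (difference: 0.0782 bits). KL divergence is asymmetric: D_KL(P||Q) ≠ D_KL(Q||P) in general.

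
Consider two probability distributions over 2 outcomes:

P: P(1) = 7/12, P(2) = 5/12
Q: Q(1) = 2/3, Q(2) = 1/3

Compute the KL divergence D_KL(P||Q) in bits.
0.0218 bits

D_KL(P||Q) = Σ P(x) log₂(P(x)/Q(x))

Computing term by term:
  P(1)·log₂(P(1)/Q(1)) = (7/12)·log₂((7/12)/(2/3)) = -0.11238
  P(2)·log₂(P(2)/Q(2)) = (5/12)·log₂((5/12)/(1/3)) = 0.13414

D_KL(P||Q) = -0.11238 + 0.13414 = 0.02176 ≈ 0.0218 bits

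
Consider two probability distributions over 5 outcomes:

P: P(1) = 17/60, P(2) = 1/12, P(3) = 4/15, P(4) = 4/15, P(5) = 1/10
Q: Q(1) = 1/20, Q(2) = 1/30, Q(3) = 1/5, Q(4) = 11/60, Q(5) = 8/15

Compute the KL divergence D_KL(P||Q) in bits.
0.8325 bits

D_KL(P||Q) = Σ P(x) log₂(P(x)/Q(x))

Computing term by term:
  P(1)·log₂(P(1)/Q(1)) = (17/60)·log₂((17/60)/(1/20)) = 0.70904
  P(2)·log₂(P(2)/Q(2)) = (1/12)·log₂((1/12)/(1/30)) = 0.11016
  P(3)·log₂(P(3)/Q(3)) = (4/15)·log₂((4/15)/(1/5)) = 0.11068
  P(4)·log₂(P(4)/Q(4)) = (4/15)·log₂((4/15)/(11/60)) = 0.14415
  P(5)·log₂(P(5)/Q(5)) = (1/10)·log₂((1/10)/(8/15)) = -0.24150

D_KL(P||Q) = 0.70904 + 0.11016 + 0.11068 + 0.14415 - 0.24150 = 0.83253 ≈ 0.8325 bits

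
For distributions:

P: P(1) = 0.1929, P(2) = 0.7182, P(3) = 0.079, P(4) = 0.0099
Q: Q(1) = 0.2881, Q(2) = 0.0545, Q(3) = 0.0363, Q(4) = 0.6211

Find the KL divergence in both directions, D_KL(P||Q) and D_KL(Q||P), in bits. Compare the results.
D_KL(P||Q) = 2.5896 bits, D_KL(Q||P) = 3.6320 bits. D_KL(Q||P) is larger than D_KL(P||Q) by 1.0424 bits; the two directions differ.

D_KL(P||Q) = Σ P(x) log₂(P(x)/Q(x))

Computing term by term:
  P(1)·log₂(P(1)/Q(1)) = 0.1929·log₂(0.1929/0.2881) = -0.11163
  P(2)·log₂(P(2)/Q(2)) = 0.7182·log₂(0.7182/0.0545) = 2.67175
  P(3)·log₂(P(3)/Q(3)) = 0.079·log₂(0.079/0.0363) = 0.08863
  P(4)·log₂(P(4)/Q(4)) = 0.0099·log₂(0.0099/0.6211) = -0.05912

D_KL(P||Q) = -0.11163 + 2.67175 + 0.08863 - 0.05912 = 2.58963 ≈ 2.5896 bits

D_KL(Q||P) = Σ Q(x) log₂(Q(x)/P(x))

Computing term by term:
  Q(1)·log₂(Q(1)/P(1)) = 0.2881·log₂(0.2881/0.1929) = 0.16673
  Q(2)·log₂(Q(2)/P(2)) = 0.0545·log₂(0.0545/0.7182) = -0.20274
  Q(3)·log₂(Q(3)/P(3)) = 0.0363·log₂(0.0363/0.079) = -0.04072
  Q(4)·log₂(Q(4)/P(4)) = 0.6211·log₂(0.6211/0.0099) = 3.70875

D_KL(Q||P) = 0.16673 - 0.20274 - 0.04072 + 3.70875 = 3.63202 ≈ 3.6320 bits

These are NOT equal (difference: 1.0424 bits). KL divergence is asymmetric: D_KL(P||Q) ≠ D_KL(Q||P) in general.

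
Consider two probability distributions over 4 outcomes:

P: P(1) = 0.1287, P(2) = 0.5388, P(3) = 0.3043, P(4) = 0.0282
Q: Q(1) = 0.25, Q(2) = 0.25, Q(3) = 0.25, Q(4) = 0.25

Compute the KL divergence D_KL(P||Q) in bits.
0.4711 bits

D_KL(P||Q) = Σ P(x) log₂(P(x)/Q(x))

Computing term by term:
  P(1)·log₂(P(1)/Q(1)) = 0.1287·log₂(0.1287/0.25) = -0.12328
  P(2)·log₂(P(2)/Q(2)) = 0.5388·log₂(0.5388/0.25) = 0.59689
  P(3)·log₂(P(3)/Q(3)) = 0.3043·log₂(0.3043/0.25) = 0.08629
  P(4)·log₂(P(4)/Q(4)) = 0.0282·log₂(0.0282/0.25) = -0.08878

D_KL(P||Q) = -0.12328 + 0.59689 + 0.08629 - 0.08878 = 0.47112 ≈ 0.4711 bits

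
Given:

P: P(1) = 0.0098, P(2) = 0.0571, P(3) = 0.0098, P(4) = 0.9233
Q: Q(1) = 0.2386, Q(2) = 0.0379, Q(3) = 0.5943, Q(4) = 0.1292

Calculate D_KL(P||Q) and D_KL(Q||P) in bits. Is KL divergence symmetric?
D_KL(P||Q) = 2.5502 bits, D_KL(Q||P) = 4.2295 bits. No, KL divergence is not symmetric.

D_KL(P||Q) = Σ P(x) log₂(P(x)/Q(x))

Computing term by term:
  P(1)·log₂(P(1)/Q(1)) = 0.0098·log₂(0.0098/0.2386) = -0.04514
  P(2)·log₂(P(2)/Q(2)) = 0.0571·log₂(0.0571/0.0379) = 0.03376
  P(3)·log₂(P(3)/Q(3)) = 0.0098·log₂(0.0098/0.5943) = -0.05804
  P(4)·log₂(P(4)/Q(4)) = 0.9233·log₂(0.9233/0.1292) = 2.61958

D_KL(P||Q) = -0.04514 + 0.03376 - 0.05804 + 2.61958 = 2.55016 ≈ 2.5502 bits

D_KL(Q||P) = Σ Q(x) log₂(Q(x)/P(x))

Computing term by term:
  Q(1)·log₂(Q(1)/P(1)) = 0.2386·log₂(0.2386/0.0098) = 1.09891
  Q(2)·log₂(Q(2)/P(2)) = 0.0379·log₂(0.0379/0.0571) = -0.02241
  Q(3)·log₂(Q(3)/P(3)) = 0.5943·log₂(0.5943/0.0098) = 3.51960
  Q(4)·log₂(Q(4)/P(4)) = 0.1292·log₂(0.1292/0.9233) = -0.36657

D_KL(Q||P) = 1.09891 - 0.02241 + 3.51960 - 0.36657 = 4.22953 ≈ 4.2295 bits

These are NOT equal (difference: 1.6793 bits). KL divergence is asymmetric: D_KL(P||Q) ≠ D_KL(Q||P) in general.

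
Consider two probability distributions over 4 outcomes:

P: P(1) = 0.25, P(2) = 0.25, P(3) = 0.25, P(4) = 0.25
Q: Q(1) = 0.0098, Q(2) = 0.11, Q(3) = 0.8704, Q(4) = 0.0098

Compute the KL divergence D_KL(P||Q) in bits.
2.1827 bits

D_KL(P||Q) = Σ P(x) log₂(P(x)/Q(x))

Computing term by term:
  P(1)·log₂(P(1)/Q(1)) = 0.25·log₂(0.25/0.0098) = 1.16825
  P(2)·log₂(P(2)/Q(2)) = 0.25·log₂(0.25/0.11) = 0.29611
  P(3)·log₂(P(3)/Q(3)) = 0.25·log₂(0.25/0.8704) = -0.44994
  P(4)·log₂(P(4)/Q(4)) = 0.25·log₂(0.25/0.0098) = 1.16825

D_KL(P||Q) = 1.16825 + 0.29611 - 0.44994 + 1.16825 = 2.18267 ≈ 2.1827 bits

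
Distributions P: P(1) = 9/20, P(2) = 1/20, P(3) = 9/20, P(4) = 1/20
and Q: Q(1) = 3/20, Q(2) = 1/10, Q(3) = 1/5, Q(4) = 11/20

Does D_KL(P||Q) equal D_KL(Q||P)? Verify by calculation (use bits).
D_KL(P||Q) = 1.0167 bits, D_KL(Q||P) = 1.5310 bits. No — D_KL(P||Q) ≠ D_KL(Q||P) for this pair.

D_KL(P||Q) = Σ P(x) log₂(P(x)/Q(x))

Computing term by term:
  P(1)·log₂(P(1)/Q(1)) = (9/20)·log₂((9/20)/(3/20)) = 0.71323
  P(2)·log₂(P(2)/Q(2)) = (1/20)·log₂((1/20)/(1/10)) = -0.05000
  P(3)·log₂(P(3)/Q(3)) = (9/20)·log₂((9/20)/(1/5)) = 0.52647
  P(4)·log₂(P(4)/Q(4)) = (1/20)·log₂((1/20)/(11/20)) = -0.17297

D_KL(P||Q) = 0.71323 - 0.05000 + 0.52647 - 0.17297 = 1.01673 ≈ 1.0167 bits

D_KL(Q||P) = Σ Q(x) log₂(Q(x)/P(x))

Computing term by term:
  Q(1)·log₂(Q(1)/P(1)) = (3/20)·log₂((3/20)/(9/20)) = -0.23774
  Q(2)·log₂(Q(2)/P(2)) = (1/10)·log₂((1/10)/(1/20)) = 0.10000
  Q(3)·log₂(Q(3)/P(3)) = (1/5)·log₂((1/5)/(9/20)) = -0.23399
  Q(4)·log₂(Q(4)/P(4)) = (11/20)·log₂((11/20)/(1/20)) = 1.90269

D_KL(Q||P) = -0.23774 + 0.10000 - 0.23399 + 1.90269 = 1.53096 ≈ 1.5310 bits

These are NOT equal (difference: 0.5143 bits). KL divergence is asymmetric: D_KL(P||Q) ≠ D_KL(Q||P) in general.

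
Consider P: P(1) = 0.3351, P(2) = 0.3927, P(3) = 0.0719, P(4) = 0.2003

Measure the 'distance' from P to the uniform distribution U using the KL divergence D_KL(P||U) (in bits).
0.2042 bits

U(i) = 1/4 for all i

D_KL(P||U) = Σ P(x) log₂(P(x) / (1/4))
           = Σ P(x) log₂(P(x)) + log₂(4)
           = log₂(4) - H(P)

H(P) = -Σ P(x) log₂(P(x)):
  -P(1)·log₂(P(1)) = -(0.3351)·log₂(0.3351) = 0.52857
  -P(2)·log₂(P(2)) = -(0.3927)·log₂(0.3927) = 0.52956
  -P(3)·log₂(P(3)) = -(0.0719)·log₂(0.0719) = 0.27307
  -P(4)·log₂(P(4)) = -(0.2003)·log₂(0.2003) = 0.46465
H(P) = 0.52857 + 0.52956 + 0.27307 + 0.46465 = 1.79585 bits

log₂(4) = 2.00000 bits

D_KL(P||U) = 2.00000 - 1.79585 = 0.20415 ≈ 0.2042 bits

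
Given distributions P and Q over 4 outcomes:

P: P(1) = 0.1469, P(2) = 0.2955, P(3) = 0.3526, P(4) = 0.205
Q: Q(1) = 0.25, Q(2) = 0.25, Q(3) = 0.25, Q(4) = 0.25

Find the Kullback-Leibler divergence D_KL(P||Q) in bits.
0.0748 bits

D_KL(P||Q) = Σ P(x) log₂(P(x)/Q(x))

Computing term by term:
  P(1)·log₂(P(1)/Q(1)) = 0.1469·log₂(0.1469/0.25) = -0.11269
  P(2)·log₂(P(2)/Q(2)) = 0.2955·log₂(0.2955/0.25) = 0.07128
  P(3)·log₂(P(3)/Q(3)) = 0.3526·log₂(0.3526/0.25) = 0.17493
  P(4)·log₂(P(4)/Q(4)) = 0.205·log₂(0.205/0.25) = -0.05869

D_KL(P||Q) = -0.11269 + 0.07128 + 0.17493 - 0.05869 = 0.07483 ≈ 0.0748 bits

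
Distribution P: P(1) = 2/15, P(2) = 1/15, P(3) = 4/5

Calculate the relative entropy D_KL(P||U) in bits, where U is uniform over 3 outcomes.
0.6794 bits

U(i) = 1/3 for all i

D_KL(P||U) = Σ P(x) log₂(P(x) / (1/3))
           = Σ P(x) log₂(P(x)) + log₂(3)
           = log₂(3) - H(P)

H(P) = -Σ P(x) log₂(P(x)):
  -P(1)·log₂(P(1)) = -(2/15)·log₂(2/15) = 0.38759
  -P(2)·log₂(P(2)) = -(1/15)·log₂(1/15) = 0.26046
  -P(3)·log₂(P(3)) = -(4/5)·log₂(4/5) = 0.25754
H(P) = 0.38759 + 0.26046 + 0.25754 = 0.90559 bits

log₂(3) = 1.58496 bits

D_KL(P||U) = 1.58496 - 0.90559 = 0.67937 ≈ 0.6794 bits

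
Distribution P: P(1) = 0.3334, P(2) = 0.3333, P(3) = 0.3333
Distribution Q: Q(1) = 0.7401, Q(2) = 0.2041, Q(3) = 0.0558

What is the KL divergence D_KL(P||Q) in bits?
0.7117 bits

D_KL(P||Q) = Σ P(x) log₂(P(x)/Q(x))

Computing term by term:
  P(1)·log₂(P(1)/Q(1)) = 0.3334·log₂(0.3334/0.7401) = -0.38357
  P(2)·log₂(P(2)/Q(2)) = 0.3333·log₂(0.3333/0.2041) = 0.23582
  P(3)·log₂(P(3)/Q(3)) = 0.3333·log₂(0.3333/0.0558) = 0.85941

D_KL(P||Q) = -0.38357 + 0.23582 + 0.85941 = 0.71166 ≈ 0.7117 bits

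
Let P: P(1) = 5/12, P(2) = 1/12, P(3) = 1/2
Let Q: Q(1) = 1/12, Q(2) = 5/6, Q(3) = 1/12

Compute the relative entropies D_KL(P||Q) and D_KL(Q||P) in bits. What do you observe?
D_KL(P||Q) = 1.9831 bits, D_KL(Q||P) = 2.3594 bits. The two directions give different values (D_KL(Q||P) exceeds D_KL(P||Q) by 0.3763 bits): KL divergence is asymmetric.

D_KL(P||Q) = Σ P(x) log₂(P(x)/Q(x))

Computing term by term:
  P(1)·log₂(P(1)/Q(1)) = (5/12)·log₂((5/12)/(1/12)) = 0.96747
  P(2)·log₂(P(2)/Q(2)) = (1/12)·log₂((1/12)/(5/6)) = -0.27683
  P(3)·log₂(P(3)/Q(3)) = (1/2)·log₂((1/2)/(1/12)) = 1.29248

D_KL(P||Q) = 0.96747 - 0.27683 + 1.29248 = 1.98312 ≈ 1.9831 bits

D_KL(Q||P) = Σ Q(x) log₂(Q(x)/P(x))

Computing term by term:
  Q(1)·log₂(Q(1)/P(1)) = (1/12)·log₂((1/12)/(5/12)) = -0.19349
  Q(2)·log₂(Q(2)/P(2)) = (5/6)·log₂((5/6)/(1/12)) = 2.76827
  Q(3)·log₂(Q(3)/P(3)) = (1/12)·log₂((1/12)/(1/2)) = -0.21541

D_KL(Q||P) = -0.19349 + 2.76827 - 0.21541 = 2.35937 ≈ 2.3594 bits

These are NOT equal (difference: 0.3763 bits). KL divergence is asymmetric: D_KL(P||Q) ≠ D_KL(Q||P) in general.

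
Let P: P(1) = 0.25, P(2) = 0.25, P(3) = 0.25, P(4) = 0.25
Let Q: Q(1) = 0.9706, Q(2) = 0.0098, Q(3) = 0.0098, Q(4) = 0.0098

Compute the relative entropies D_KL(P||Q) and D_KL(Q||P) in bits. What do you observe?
D_KL(P||Q) = 3.0155 bits, D_KL(Q||P) = 1.7620 bits. The two directions give different values (D_KL(P||Q) exceeds D_KL(Q||P) by 1.2535 bits): KL divergence is asymmetric.

D_KL(P||Q) = Σ P(x) log₂(P(x)/Q(x))

Computing term by term:
  P(1)·log₂(P(1)/Q(1)) = 0.25·log₂(0.25/0.9706) = -0.48924
  P(2)·log₂(P(2)/Q(2)) = 0.25·log₂(0.25/0.0098) = 1.16825
  P(3)·log₂(P(3)/Q(3)) = 0.25·log₂(0.25/0.0098) = 1.16825
  P(4)·log₂(P(4)/Q(4)) = 0.25·log₂(0.25/0.0098) = 1.16825

D_KL(P||Q) = -0.48924 + 1.16825 + 1.16825 + 1.16825 = 3.01551 ≈ 3.0155 bits

D_KL(Q||P) = Σ Q(x) log₂(Q(x)/P(x))

Computing term by term:
  Q(1)·log₂(Q(1)/P(1)) = 0.9706·log₂(0.9706/0.25) = 1.89941
  Q(2)·log₂(Q(2)/P(2)) = 0.0098·log₂(0.0098/0.25) = -0.04580
  Q(3)·log₂(Q(3)/P(3)) = 0.0098·log₂(0.0098/0.25) = -0.04580
  Q(4)·log₂(Q(4)/P(4)) = 0.0098·log₂(0.0098/0.25) = -0.04580

D_KL(Q||P) = 1.89941 - 0.04580 - 0.04580 - 0.04580 = 1.76201 ≈ 1.7620 bits

These are NOT equal (difference: 1.2535 bits). KL divergence is asymmetric: D_KL(P||Q) ≠ D_KL(Q||P) in general.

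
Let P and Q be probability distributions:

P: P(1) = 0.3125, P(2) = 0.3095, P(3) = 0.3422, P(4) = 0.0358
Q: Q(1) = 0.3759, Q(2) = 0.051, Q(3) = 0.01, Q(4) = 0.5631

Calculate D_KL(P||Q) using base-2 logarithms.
2.3236 bits

D_KL(P||Q) = Σ P(x) log₂(P(x)/Q(x))

Computing term by term:
  P(1)·log₂(P(1)/Q(1)) = 0.3125·log₂(0.3125/0.3759) = -0.08328
  P(2)·log₂(P(2)/Q(2)) = 0.3095·log₂(0.3095/0.051) = 0.80512
  P(3)·log₂(P(3)/Q(3)) = 0.3422·log₂(0.3422/0.01) = 1.74411
  P(4)·log₂(P(4)/Q(4)) = 0.0358·log₂(0.0358/0.5631) = -0.14232

D_KL(P||Q) = -0.08328 + 0.80512 + 1.74411 - 0.14232 = 2.32363 ≈ 2.3236 bits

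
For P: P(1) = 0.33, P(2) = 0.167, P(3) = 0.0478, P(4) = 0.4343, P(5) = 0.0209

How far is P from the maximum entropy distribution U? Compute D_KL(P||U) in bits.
0.5140 bits

U(i) = 1/5 for all i

D_KL(P||U) = Σ P(x) log₂(P(x) / (1/5))
           = Σ P(x) log₂(P(x)) + log₂(5)
           = log₂(5) - H(P)

H(P) = -Σ P(x) log₂(P(x)):
  -P(1)·log₂(P(1)) = -(0.33)·log₂(0.33) = 0.52782
  -P(2)·log₂(P(2)) = -(0.167)·log₂(0.167) = 0.43121
  -P(3)·log₂(P(3)) = -(0.0478)·log₂(0.0478) = 0.20969
  -P(4)·log₂(P(4)) = -(0.4343)·log₂(0.4343) = 0.52257
  -P(5)·log₂(P(5)) = -(0.0209)·log₂(0.0209) = 0.11663
H(P) = 0.52782 + 0.43121 + 0.20969 + 0.52257 + 0.11663 = 1.80792 bits

log₂(5) = 2.32193 bits

D_KL(P||U) = 2.32193 - 1.80792 = 0.51401 ≈ 0.5140 bits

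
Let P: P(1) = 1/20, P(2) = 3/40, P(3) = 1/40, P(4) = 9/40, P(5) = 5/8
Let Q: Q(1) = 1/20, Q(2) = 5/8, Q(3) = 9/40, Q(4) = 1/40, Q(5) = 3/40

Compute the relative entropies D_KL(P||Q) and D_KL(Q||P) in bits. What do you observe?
D_KL(P||Q) = 2.3164 bits, D_KL(Q||P) = 2.3164 bits. The two directions give the same value here, because Q is a self-inverse relabeling of P; in general KL divergence is asymmetric.

D_KL(P||Q) = Σ P(x) log₂(P(x)/Q(x))

Computing term by term:
  P(1)·log₂(P(1)/Q(1)) = (1/20)·log₂((1/20)/(1/20)) = 0.00000
  P(2)·log₂(P(2)/Q(2)) = (3/40)·log₂((3/40)/(5/8)) = -0.22942
  P(3)·log₂(P(3)/Q(3)) = (1/40)·log₂((1/40)/(9/40)) = -0.07925
  P(4)·log₂(P(4)/Q(4)) = (9/40)·log₂((9/40)/(1/40)) = 0.71323
  P(5)·log₂(P(5)/Q(5)) = (5/8)·log₂((5/8)/(3/40)) = 1.91181

D_KL(P||Q) = 0.00000 - 0.22942 - 0.07925 + 0.71323 + 1.91181 = 2.31637 ≈ 2.3164 bits

D_KL(Q||P) = Σ Q(x) log₂(Q(x)/P(x))

Computing term by term:
  Q(1)·log₂(Q(1)/P(1)) = (1/20)·log₂((1/20)/(1/20)) = 0.00000
  Q(2)·log₂(Q(2)/P(2)) = (5/8)·log₂((5/8)/(3/40)) = 1.91181
  Q(3)·log₂(Q(3)/P(3)) = (9/40)·log₂((9/40)/(1/40)) = 0.71323
  Q(4)·log₂(Q(4)/P(4)) = (1/40)·log₂((1/40)/(9/40)) = -0.07925
  Q(5)·log₂(Q(5)/P(5)) = (3/40)·log₂((3/40)/(5/8)) = -0.22942

D_KL(Q||P) = 0.00000 + 1.91181 + 0.71323 - 0.07925 - 0.22942 = 2.31637 ≈ 2.3164 bits

These ARE equal here. Q is P with outcomes relabeled (Q(2) = P(5), Q(3) = P(4), Q(4) = P(3), Q(5) = P(2)) by a relabeling that is its own inverse, so the two sums contain exactly the same terms in a different order. This is a special case — KL divergence is not symmetric in general: D_KL(P||Q) ≠ D_KL(Q||P) for most P, Q.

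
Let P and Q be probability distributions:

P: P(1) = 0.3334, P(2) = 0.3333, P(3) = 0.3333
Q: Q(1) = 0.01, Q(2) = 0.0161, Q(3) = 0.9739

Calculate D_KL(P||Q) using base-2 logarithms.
2.6282 bits

D_KL(P||Q) = Σ P(x) log₂(P(x)/Q(x))

Computing term by term:
  P(1)·log₂(P(1)/Q(1)) = 0.3334·log₂(0.3334/0.01) = 1.68673
  P(2)·log₂(P(2)/Q(2)) = 0.3333·log₂(0.3333/0.0161) = 1.45708
  P(3)·log₂(P(3)/Q(3)) = 0.3333·log₂(0.3333/0.9739) = -0.51560

D_KL(P||Q) = 1.68673 + 1.45708 - 0.51560 = 2.62821 ≈ 2.6282 bits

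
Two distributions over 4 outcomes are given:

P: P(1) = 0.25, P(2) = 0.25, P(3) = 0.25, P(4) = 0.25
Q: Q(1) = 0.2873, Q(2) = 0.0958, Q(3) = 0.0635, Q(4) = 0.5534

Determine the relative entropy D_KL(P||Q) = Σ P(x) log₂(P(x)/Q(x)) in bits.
0.5035 bits

D_KL(P||Q) = Σ P(x) log₂(P(x)/Q(x))

Computing term by term:
  P(1)·log₂(P(1)/Q(1)) = 0.25·log₂(0.25/0.2873) = -0.05016
  P(2)·log₂(P(2)/Q(2)) = 0.25·log₂(0.25/0.0958) = 0.34596
  P(3)·log₂(P(3)/Q(3)) = 0.25·log₂(0.25/0.0635) = 0.49427
  P(4)·log₂(P(4)/Q(4)) = 0.25·log₂(0.25/0.5534) = -0.28660

D_KL(P||Q) = -0.05016 + 0.34596 + 0.49427 - 0.28660 = 0.50347 ≈ 0.5035 bits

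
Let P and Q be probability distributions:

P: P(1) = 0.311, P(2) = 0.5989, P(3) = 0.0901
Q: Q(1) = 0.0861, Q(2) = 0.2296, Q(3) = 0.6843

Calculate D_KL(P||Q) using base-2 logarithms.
1.1411 bits

D_KL(P||Q) = Σ P(x) log₂(P(x)/Q(x))

Computing term by term:
  P(1)·log₂(P(1)/Q(1)) = 0.311·log₂(0.311/0.0861) = 0.57623
  P(2)·log₂(P(2)/Q(2)) = 0.5989·log₂(0.5989/0.2296) = 0.82839
  P(3)·log₂(P(3)/Q(3)) = 0.0901·log₂(0.0901/0.6843) = -0.26355

D_KL(P||Q) = 0.57623 + 0.82839 - 0.26355 = 1.14107 ≈ 1.1411 bits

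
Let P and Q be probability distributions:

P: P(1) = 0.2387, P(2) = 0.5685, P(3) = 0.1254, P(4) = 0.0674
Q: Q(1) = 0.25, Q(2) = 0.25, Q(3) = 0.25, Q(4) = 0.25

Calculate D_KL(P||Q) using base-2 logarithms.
0.4056 bits

D_KL(P||Q) = Σ P(x) log₂(P(x)/Q(x))

Computing term by term:
  P(1)·log₂(P(1)/Q(1)) = 0.2387·log₂(0.2387/0.25) = -0.01593
  P(2)·log₂(P(2)/Q(2)) = 0.5685·log₂(0.5685/0.25) = 0.67380
  P(3)·log₂(P(3)/Q(3)) = 0.1254·log₂(0.1254/0.25) = -0.12482
  P(4)·log₂(P(4)/Q(4)) = 0.0674·log₂(0.0674/0.25) = -0.12746

D_KL(P||Q) = -0.01593 + 0.67380 - 0.12482 - 0.12746 = 0.40559 ≈ 0.4056 bits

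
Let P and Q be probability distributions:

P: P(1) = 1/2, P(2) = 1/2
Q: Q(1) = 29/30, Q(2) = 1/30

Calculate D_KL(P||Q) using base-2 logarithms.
1.4779 bits

D_KL(P||Q) = Σ P(x) log₂(P(x)/Q(x))

Computing term by term:
  P(1)·log₂(P(1)/Q(1)) = (1/2)·log₂((1/2)/(29/30)) = -0.47555
  P(2)·log₂(P(2)/Q(2)) = (1/2)·log₂((1/2)/(1/30)) = 1.95345

D_KL(P||Q) = -0.47555 + 1.95345 = 1.47790 ≈ 1.4779 bits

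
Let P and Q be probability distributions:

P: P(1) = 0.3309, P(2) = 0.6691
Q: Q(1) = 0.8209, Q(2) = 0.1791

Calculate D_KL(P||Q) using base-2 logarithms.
0.8385 bits

D_KL(P||Q) = Σ P(x) log₂(P(x)/Q(x))

Computing term by term:
  P(1)·log₂(P(1)/Q(1)) = 0.3309·log₂(0.3309/0.8209) = -0.43375
  P(2)·log₂(P(2)/Q(2)) = 0.6691·log₂(0.6691/0.1791) = 1.27226

D_KL(P||Q) = -0.43375 + 1.27226 = 0.83851 ≈ 0.8385 bits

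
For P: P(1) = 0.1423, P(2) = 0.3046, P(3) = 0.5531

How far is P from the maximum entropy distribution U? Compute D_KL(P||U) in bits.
0.1897 bits

U(i) = 1/3 for all i

D_KL(P||U) = Σ P(x) log₂(P(x) / (1/3))
           = Σ P(x) log₂(P(x)) + log₂(3)
           = log₂(3) - H(P)

H(P) = -Σ P(x) log₂(P(x)):
  -P(1)·log₂(P(1)) = -(0.1423)·log₂(0.1423) = 0.40029
  -P(2)·log₂(P(2)) = -(0.3046)·log₂(0.3046) = 0.52239
  -P(3)·log₂(P(3)) = -(0.5531)·log₂(0.5531) = 0.47256
H(P) = 0.40029 + 0.52239 + 0.47256 = 1.39524 bits

log₂(3) = 1.58496 bits

D_KL(P||U) = 1.58496 - 1.39524 = 0.18972 ≈ 0.1897 bits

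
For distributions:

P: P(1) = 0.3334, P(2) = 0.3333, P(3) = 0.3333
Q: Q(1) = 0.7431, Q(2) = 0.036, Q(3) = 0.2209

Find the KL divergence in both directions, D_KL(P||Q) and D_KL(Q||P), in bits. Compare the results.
D_KL(P||Q) = 0.8824 bits, D_KL(Q||P) = 0.6126 bits. D_KL(P||Q) is larger than D_KL(Q||P) by 0.2698 bits; the two directions differ.

D_KL(P||Q) = Σ P(x) log₂(P(x)/Q(x))

Computing term by term:
  P(1)·log₂(P(1)/Q(1)) = 0.3334·log₂(0.3334/0.7431) = -0.38551
  P(2)·log₂(P(2)/Q(2)) = 0.3333·log₂(0.3333/0.036) = 1.07014
  P(3)·log₂(P(3)/Q(3)) = 0.3333·log₂(0.3333/0.2209) = 0.19779

D_KL(P||Q) = -0.38551 + 1.07014 + 0.19779 = 0.88242 ≈ 0.8824 bits

D_KL(Q||P) = Σ Q(x) log₂(Q(x)/P(x))

Computing term by term:
  Q(1)·log₂(Q(1)/P(1)) = 0.7431·log₂(0.7431/0.3334) = 0.85925
  Q(2)·log₂(Q(2)/P(2)) = 0.036·log₂(0.036/0.3333) = -0.11559
  Q(3)·log₂(Q(3)/P(3)) = 0.2209·log₂(0.2209/0.3333) = -0.13109

D_KL(Q||P) = 0.85925 - 0.11559 - 0.13109 = 0.61257 ≈ 0.6126 bits

These are NOT equal (difference: 0.2698 bits). KL divergence is asymmetric: D_KL(P||Q) ≠ D_KL(Q||P) in general.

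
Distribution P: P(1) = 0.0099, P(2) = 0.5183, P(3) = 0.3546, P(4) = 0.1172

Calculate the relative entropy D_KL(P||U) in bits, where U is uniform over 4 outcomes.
0.5498 bits

U(i) = 1/4 for all i

D_KL(P||U) = Σ P(x) log₂(P(x) / (1/4))
           = Σ P(x) log₂(P(x)) + log₂(4)
           = log₂(4) - H(P)

H(P) = -Σ P(x) log₂(P(x)):
  -P(1)·log₂(P(1)) = -(0.0099)·log₂(0.0099) = 0.06592
  -P(2)·log₂(P(2)) = -(0.5183)·log₂(0.5183) = 0.49142
  -P(3)·log₂(P(3)) = -(0.3546)·log₂(0.3546) = 0.53039
  -P(4)·log₂(P(4)) = -(0.1172)·log₂(0.1172) = 0.36249
H(P) = 0.06592 + 0.49142 + 0.53039 + 0.36249 = 1.45022 bits

log₂(4) = 2.00000 bits

D_KL(P||U) = 2.00000 - 1.45022 = 0.54978 ≈ 0.5498 bits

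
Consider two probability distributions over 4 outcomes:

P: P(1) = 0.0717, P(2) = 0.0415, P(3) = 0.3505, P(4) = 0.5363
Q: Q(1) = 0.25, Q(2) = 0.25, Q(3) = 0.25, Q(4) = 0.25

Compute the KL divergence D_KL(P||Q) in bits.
0.5247 bits

D_KL(P||Q) = Σ P(x) log₂(P(x)/Q(x))

Computing term by term:
  P(1)·log₂(P(1)/Q(1)) = 0.0717·log₂(0.0717/0.25) = -0.12920
  P(2)·log₂(P(2)/Q(2)) = 0.0415·log₂(0.0415/0.25) = -0.10752
  P(3)·log₂(P(3)/Q(3)) = 0.3505·log₂(0.3505/0.25) = 0.17086
  P(4)·log₂(P(4)/Q(4)) = 0.5363·log₂(0.5363/0.25) = 0.59053

D_KL(P||Q) = -0.12920 - 0.10752 + 0.17086 + 0.59053 = 0.52467 ≈ 0.5247 bits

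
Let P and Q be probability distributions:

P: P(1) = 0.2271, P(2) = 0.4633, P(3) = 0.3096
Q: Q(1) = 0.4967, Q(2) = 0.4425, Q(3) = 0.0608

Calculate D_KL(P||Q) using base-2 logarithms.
0.5013 bits

D_KL(P||Q) = Σ P(x) log₂(P(x)/Q(x))

Computing term by term:
  P(1)·log₂(P(1)/Q(1)) = 0.2271·log₂(0.2271/0.4967) = -0.25641
  P(2)·log₂(P(2)/Q(2)) = 0.4633·log₂(0.4633/0.4425) = 0.03070
  P(3)·log₂(P(3)/Q(3)) = 0.3096·log₂(0.3096/0.0608) = 0.72702

D_KL(P||Q) = -0.25641 + 0.03070 + 0.72702 = 0.50131 ≈ 0.5013 bits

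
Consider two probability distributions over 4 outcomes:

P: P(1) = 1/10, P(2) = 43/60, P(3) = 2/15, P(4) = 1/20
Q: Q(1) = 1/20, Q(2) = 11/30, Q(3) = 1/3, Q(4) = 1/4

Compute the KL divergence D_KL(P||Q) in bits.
0.5005 bits

D_KL(P||Q) = Σ P(x) log₂(P(x)/Q(x))

Computing term by term:
  P(1)·log₂(P(1)/Q(1)) = (1/10)·log₂((1/10)/(1/20)) = 0.10000
  P(2)·log₂(P(2)/Q(2)) = (43/60)·log₂((43/60)/(11/30)) = 0.69290
  P(3)·log₂(P(3)/Q(3)) = (2/15)·log₂((2/15)/(1/3)) = -0.17626
  P(4)·log₂(P(4)/Q(4)) = (1/20)·log₂((1/20)/(1/4)) = -0.11610

D_KL(P||Q) = 0.10000 + 0.69290 - 0.17626 - 0.11610 = 0.50054 ≈ 0.5005 bits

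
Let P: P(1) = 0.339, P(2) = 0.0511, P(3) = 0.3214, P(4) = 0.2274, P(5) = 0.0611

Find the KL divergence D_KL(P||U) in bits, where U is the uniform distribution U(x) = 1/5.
0.3150 bits

U(i) = 1/5 for all i

D_KL(P||U) = Σ P(x) log₂(P(x) / (1/5))
           = Σ P(x) log₂(P(x)) + log₂(5)
           = log₂(5) - H(P)

H(P) = -Σ P(x) log₂(P(x)):
  -P(1)·log₂(P(1)) = -(0.339)·log₂(0.339) = 0.52906
  -P(2)·log₂(P(2)) = -(0.0511)·log₂(0.0511) = 0.21925
  -P(3)·log₂(P(3)) = -(0.3214)·log₂(0.3214) = 0.52631
  -P(4)·log₂(P(4)) = -(0.2274)·log₂(0.2274) = 0.48588
  -P(5)·log₂(P(5)) = -(0.0611)·log₂(0.0611) = 0.24640
H(P) = 0.52906 + 0.21925 + 0.52631 + 0.48588 + 0.24640 = 2.00690 bits

log₂(5) = 2.32193 bits

D_KL(P||U) = 2.32193 - 2.00690 = 0.31503 ≈ 0.3150 bits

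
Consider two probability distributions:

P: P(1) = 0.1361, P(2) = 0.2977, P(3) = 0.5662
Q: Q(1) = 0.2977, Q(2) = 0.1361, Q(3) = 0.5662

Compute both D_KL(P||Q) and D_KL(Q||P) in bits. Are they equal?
D_KL(P||Q) = 0.1825 bits, D_KL(Q||P) = 0.1825 bits. Yes, in this case they are equal (although KL divergence is not symmetric in general).

D_KL(P||Q) = Σ P(x) log₂(P(x)/Q(x))

Computing term by term:
  P(1)·log₂(P(1)/Q(1)) = 0.1361·log₂(0.1361/0.2977) = -0.15368
  P(2)·log₂(P(2)/Q(2)) = 0.2977·log₂(0.2977/0.1361) = 0.33616
  P(3)·log₂(P(3)/Q(3)) = 0.5662·log₂(0.5662/0.5662) = 0.00000

D_KL(P||Q) = -0.15368 + 0.33616 + 0.00000 = 0.18248 ≈ 0.1825 bits

D_KL(Q||P) = Σ Q(x) log₂(Q(x)/P(x))

Computing term by term:
  Q(1)·log₂(Q(1)/P(1)) = 0.2977·log₂(0.2977/0.1361) = 0.33616
  Q(2)·log₂(Q(2)/P(2)) = 0.1361·log₂(0.1361/0.2977) = -0.15368
  Q(3)·log₂(Q(3)/P(3)) = 0.5662·log₂(0.5662/0.5662) = 0.00000

D_KL(Q||P) = 0.33616 - 0.15368 + 0.00000 = 0.18248 ≈ 0.1825 bits

These ARE equal here. Q is P with outcomes relabeled (Q(1) = P(2), Q(2) = P(1)) by a relabeling that is its own inverse, so the two sums contain exactly the same terms in a different order. This is a special case — KL divergence is not symmetric in general: D_KL(P||Q) ≠ D_KL(Q||P) for most P, Q.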